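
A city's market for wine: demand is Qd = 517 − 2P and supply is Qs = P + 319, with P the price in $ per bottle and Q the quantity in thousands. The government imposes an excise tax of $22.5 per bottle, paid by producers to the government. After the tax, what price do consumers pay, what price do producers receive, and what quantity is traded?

Before the tax: set 517 − 2P = P + 319 → P* = $66, Q* = 385.
With the tax collected from producers, supply shifts: Qs = (P − 22.5) + 319.
New equilibrium: consumers pay $73.5, producers receive $51, Q = 370. (Wedge: Pb − Ps = 22.5.)
The less price-elastic side of the market bears the larger share of a per-unit tax.

Consumers pay $73.5; producers receive $51; quantity = 370.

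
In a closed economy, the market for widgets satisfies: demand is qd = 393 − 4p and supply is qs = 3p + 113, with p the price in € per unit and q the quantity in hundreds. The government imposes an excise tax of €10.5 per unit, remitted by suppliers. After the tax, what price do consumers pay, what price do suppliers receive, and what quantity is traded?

Before the tax: set 393 − 4p = 3p + 113 → p* = €40, q* = 233.
With the tax collected from suppliers, supply shifts: qs = 3(p − 10.5) + 113.
Solving gives q = 215 with consumers paying €44.5 and suppliers receiving €34 (the €10.5 wedge).

Consumers pay €44.5; suppliers receive €34; quantity = 215.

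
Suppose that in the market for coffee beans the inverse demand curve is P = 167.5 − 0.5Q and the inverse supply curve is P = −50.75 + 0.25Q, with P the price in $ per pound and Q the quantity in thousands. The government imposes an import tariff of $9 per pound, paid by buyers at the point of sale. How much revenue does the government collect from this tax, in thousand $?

Tax revenue = $2511 thousand.

Inverting to Q(P) form: Qd = 335 − 2P; Qs = 4P + 203.
Without the tax, 335 − 2P = 4P + 203 gives 6P = 132, so P* = $22 and Q* = 291.
With the tax collected from buyers, demand (in seller-price terms) shifts: Qd = 335 − 2(P + 9).
New equilibrium: buyers pay $28, sellers receive $19, Q = 279. (Wedge: Pb − Ps = 9.)
Revenue = t · Q = 9 · 279 = $2511.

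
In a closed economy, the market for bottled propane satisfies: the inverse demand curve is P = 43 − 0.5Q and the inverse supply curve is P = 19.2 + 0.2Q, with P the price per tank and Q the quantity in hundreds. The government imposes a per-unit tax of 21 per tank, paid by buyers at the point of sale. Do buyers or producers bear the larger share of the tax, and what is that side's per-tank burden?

Rewrite in direct form: Qd = 86 − 2P and Qs = 5P − 96.
Without the tax, 86 − 2P = 5P − 96 gives 7P = 182, so P* = 26 and Q* = 34.
With the tax collected from buyers, demand (in seller-price terms) shifts: Qd = 86 − 2(P + 21).
New equilibrium: buyers pay 41, producers receive 20, Q = 4. (Wedge: Pb − Ps = 21.)
Per-tank burden: buyers 15, producers 6.
Buyers take the larger share because demand is less price-elastic here (demand slope 2 vs supply slope 5).
The less price-elastic side of the market bears the larger share of a per-unit tax.

Buyers bear the larger share: 15 per tank.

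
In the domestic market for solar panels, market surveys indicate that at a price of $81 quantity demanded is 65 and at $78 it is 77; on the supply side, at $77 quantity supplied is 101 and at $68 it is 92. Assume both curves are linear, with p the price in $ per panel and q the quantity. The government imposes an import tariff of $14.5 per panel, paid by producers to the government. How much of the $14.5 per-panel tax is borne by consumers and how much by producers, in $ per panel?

Consumers bear $2.9 per panel; producers bear $11.6 per panel.

Demand slope: (77 − 65)/(78 − 81) = -4, so qd = 389 − 4p.
Supply slope: (92 − 101)/(68 − 77) = 1, so qs = p + 24.
Without the tax, 389 − 4p = p + 24 gives 5p = 365, so p* = $73 and q* = 97.
With the tax collected from producers, supply shifts: qs = (p − 14.5) + 24.
Solving gives q = 85.4 with consumers paying $75.9 and producers receiving $61.4 (the $14.5 wedge).
Burden on consumers: $2.9; on producers: $11.6. (They sum to $14.5.)
The less price-elastic side of the market bears the larger share of a per-unit tax.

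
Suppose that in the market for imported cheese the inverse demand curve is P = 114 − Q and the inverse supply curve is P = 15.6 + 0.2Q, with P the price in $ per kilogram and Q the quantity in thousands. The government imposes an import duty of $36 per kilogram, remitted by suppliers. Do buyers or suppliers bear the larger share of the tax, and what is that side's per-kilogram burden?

Buyers bear the larger share: $30 per kilogram.

Rewrite in direct form: Qd = 114 − P and Qs = 5P − 78.
Without the tax, 114 − P = 5P − 78 gives 6P = 192, so P* = $32 and Q* = 82.
With the tax collected from suppliers, supply shifts: Qs = 5(P − 36) − 78.
Solving gives Q = 52 with buyers paying $62 and suppliers receiving $26 (the $36 wedge).
Per-kilogram burden: buyers $30, suppliers $6.
Buyers take the larger share because demand is less price-elastic here (demand slope 1 vs supply slope 5).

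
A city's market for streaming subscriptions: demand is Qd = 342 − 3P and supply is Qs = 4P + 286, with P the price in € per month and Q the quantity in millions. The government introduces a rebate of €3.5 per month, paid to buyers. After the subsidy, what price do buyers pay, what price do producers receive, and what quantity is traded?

Buyers pay €6; producers receive €9.5; quantity = 324.

Before the subsidy: set 342 − 3P = 4P + 286 → P* = €8, Q* = 318.
With a per-unit subsidy paid to buyers, each effectively pays P − 3.5, so demand becomes Qd = 342 − 3(P − 3.5).
Solving gives Q = 324 with buyers paying €6 and producers receiving €9.5 (the €3.5 wedge).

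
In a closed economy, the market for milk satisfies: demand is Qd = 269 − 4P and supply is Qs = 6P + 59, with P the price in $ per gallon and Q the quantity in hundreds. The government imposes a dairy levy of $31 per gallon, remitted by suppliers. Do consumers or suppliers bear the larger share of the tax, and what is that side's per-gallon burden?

Consumers bear the larger share: $18.6 per gallon.

Without the tax, 269 − 4P = 6P + 59 gives 10P = 210, so P* = $21 and Q* = 185.
With the tax collected from suppliers, supply shifts: Qs = 6(P − 31) + 59.
New equilibrium: consumers pay $39.6, suppliers receive $8.6, Q = 110.6. (Wedge: Pb − Ps = 31.)
Per-gallon burden: consumers $18.6, suppliers $12.4.
Consumers take the larger share because demand is less price-elastic here (demand slope 4 vs supply slope 6).
The less price-elastic side of the market bears the larger share of a per-unit tax.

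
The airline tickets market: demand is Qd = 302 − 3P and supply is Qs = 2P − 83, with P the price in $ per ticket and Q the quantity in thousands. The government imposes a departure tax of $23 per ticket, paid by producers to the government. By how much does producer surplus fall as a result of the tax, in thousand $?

Without the tax, 302 − 3P = 2P − 83 gives 5P = 385, so P* = $77 and Q* = 71.
With the tax collected from producers, supply shifts: Qs = 2(P − 23) − 83.
Solving gives Q = 43.4 with buyers paying $86.2 and producers receiving $63.2 (the $23 wedge).
ΔPS is the trapezoid between Q = 43.4 and Q = 71 of height $13.8: ½ · (71 + 43.4) · 13.8 = $789.36.

Producer surplus falls by $789.36 thousand.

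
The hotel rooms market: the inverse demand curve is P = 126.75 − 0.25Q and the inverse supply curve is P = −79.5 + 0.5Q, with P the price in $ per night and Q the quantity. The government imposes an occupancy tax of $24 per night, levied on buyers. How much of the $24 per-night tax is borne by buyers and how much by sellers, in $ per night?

Inverting to Q(P) form: Qd = 507 − 4P; Qs = 2P + 159.
Before the tax: set 507 − 4P = 2P + 159 → P* = $58, Q* = 275.
With the tax collected from buyers, demand (in seller-price terms) shifts: Qd = 507 − 4(P + 24).
New equilibrium: buyers pay $66, sellers receive $42, Q = 243. (Wedge: Pb − Ps = 24.)
Burden on buyers: $8; on sellers: $16. (They sum to $24.)
The less price-elastic side of the market bears the larger share of a per-unit tax.

Buyers bear $8 per night; sellers bear $16 per night.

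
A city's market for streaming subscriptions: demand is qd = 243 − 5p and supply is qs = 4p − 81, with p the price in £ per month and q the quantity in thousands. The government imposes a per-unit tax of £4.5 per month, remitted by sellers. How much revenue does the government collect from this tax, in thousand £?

Before the tax: set 243 − 5p = 4p − 81 → p* = £36, q* = 63.
With the tax collected from sellers, supply shifts: qs = 4(p − 4.5) − 81.
New equilibrium: buyers pay £38, sellers receive £33.5, q = 53. (Wedge: pb − ps = 4.5.)
Revenue = t · Q = 4.5 · 53 = £238.5.

Tax revenue = £238.5 thousand.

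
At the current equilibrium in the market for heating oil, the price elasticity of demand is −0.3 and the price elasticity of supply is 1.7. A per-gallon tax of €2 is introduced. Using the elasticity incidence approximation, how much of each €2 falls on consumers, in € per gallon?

Consumers bear ≈ €1.7 per gallon.

Incidence ratio: consumers' share ≈ εs / (εs + |εd|) = 1.7 / (1.7 + 0.3) = 0.85.
So consumers bear ≈ 0.85 × €2 = €1.7; producers bear €0.3.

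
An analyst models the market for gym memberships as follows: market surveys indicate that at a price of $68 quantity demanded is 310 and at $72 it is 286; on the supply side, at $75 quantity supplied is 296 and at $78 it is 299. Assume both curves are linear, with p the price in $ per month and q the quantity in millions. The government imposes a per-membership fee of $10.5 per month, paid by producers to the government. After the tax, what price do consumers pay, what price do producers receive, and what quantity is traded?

Consumers pay $72.5; producers receive $62; quantity = 283.

Demand slope: (286 − 310)/(72 − 68) = -6, so qd = 718 − 6p.
Supply slope: (299 − 296)/(78 − 75) = 1, so qs = p + 221.
Without the tax, 718 − 6p = p + 221 gives 7p = 497, so p* = $71 and q* = 292.
With the tax collected from producers, supply shifts: qs = (p − 10.5) + 221.
New equilibrium: consumers pay $72.5, producers receive $62, q = 283. (Wedge: pb − ps = 10.5.)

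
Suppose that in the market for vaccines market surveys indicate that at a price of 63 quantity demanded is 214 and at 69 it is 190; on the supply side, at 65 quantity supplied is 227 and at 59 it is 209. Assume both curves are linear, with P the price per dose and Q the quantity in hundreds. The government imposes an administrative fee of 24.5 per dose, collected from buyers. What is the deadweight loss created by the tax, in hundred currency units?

Deadweight loss = 514.5 hundred.

Demand slope: (190 − 214)/(69 − 63) = -4, so Qd = 466 − 4P.
Supply slope: (209 − 227)/(59 − 65) = 3, so Qs = 3P + 32.
Before the tax: set 466 − 4P = 3P + 32 → P* = 62, Q* = 218.
With the tax collected from buyers, demand (in seller-price terms) shifts: Qd = 466 − 4(P + 24.5).
Solving gives Q = 176 with buyers paying 72.5 and producers receiving 48 (the 24.5 wedge).
Quantity falls by |ΔQ| = |218 − 176| = 42.
DWL = ½ · t · |ΔQ| = ½ · 24.5 · 42 = 514.5.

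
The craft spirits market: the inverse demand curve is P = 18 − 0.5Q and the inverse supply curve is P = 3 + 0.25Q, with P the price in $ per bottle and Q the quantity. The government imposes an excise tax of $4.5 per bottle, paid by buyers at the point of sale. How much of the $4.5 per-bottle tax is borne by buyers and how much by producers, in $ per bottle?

Rewrite in direct form: Qd = 36 − 2P and Qs = 4P − 12.
Without the tax, 36 − 2P = 4P − 12 gives 6P = 48, so P* = $8 and Q* = 20.
With the tax collected from buyers, demand (in seller-price terms) shifts: Qd = 36 − 2(P + 4.5).
New equilibrium: buyers pay $11, producers receive $6.5, Q = 14. (Wedge: Pb − Ps = 4.5.)
Burden on buyers: $3; on producers: $1.5. (They sum to $4.5.)

Buyers bear $3 per bottle; producers bear $1.5 per bottle.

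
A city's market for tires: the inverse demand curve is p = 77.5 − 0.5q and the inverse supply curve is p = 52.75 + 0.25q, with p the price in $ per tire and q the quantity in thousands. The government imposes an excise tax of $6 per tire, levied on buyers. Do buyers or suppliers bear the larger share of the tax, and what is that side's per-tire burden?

Rewrite in direct form: qd = 155 − 2p and qs = 4p − 211.
Without the tax, 155 − 2p = 4p − 211 gives 6p = 366, so p* = $61 and q* = 33.
With the tax collected from buyers, demand (in seller-price terms) shifts: qd = 155 − 2(p + 6).
Solving gives q = 25 with buyers paying $65 and suppliers receiving $59 (the $6 wedge).
Per-tire burden: buyers $4, suppliers $2.
Buyers take the larger share because demand is less price-elastic here (demand slope 2 vs supply slope 4).
The less price-elastic side of the market bears the larger share of a per-unit tax.

Buyers bear the larger share: $4 per tire.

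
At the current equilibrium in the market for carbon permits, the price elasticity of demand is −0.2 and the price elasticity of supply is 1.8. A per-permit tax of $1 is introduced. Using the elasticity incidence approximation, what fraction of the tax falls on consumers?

Incidence ratio: consumers' share ≈ εs / (εs + |εd|) = 1.8 / (1.8 + 0.2) = 0.9.
Supply is the more elastic side, so consumers bear the larger share.

Consumers' share ≈ 0.9.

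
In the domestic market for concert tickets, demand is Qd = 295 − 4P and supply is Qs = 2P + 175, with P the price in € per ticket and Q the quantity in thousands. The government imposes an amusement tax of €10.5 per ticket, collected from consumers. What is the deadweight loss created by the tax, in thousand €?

Before the tax: set 295 − 4P = 2P + 175 → P* = €20, Q* = 215.
With the tax collected from consumers, demand (in seller-price terms) shifts: Qd = 295 − 4(P + 10.5).
New equilibrium: consumers pay €23.5, suppliers receive €13, Q = 201. (Wedge: Pb − Ps = 10.5.)
Quantity falls by |ΔQ| = |215 − 201| = 14.
DWL = ½ · t · |ΔQ| = ½ · 10.5 · 14 = €73.5.

Deadweight loss = €73.5 thousand.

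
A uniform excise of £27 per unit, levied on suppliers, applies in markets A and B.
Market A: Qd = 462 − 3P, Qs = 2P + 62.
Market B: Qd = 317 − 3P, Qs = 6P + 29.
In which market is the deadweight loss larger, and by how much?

Market A: pre-tax P* = £80, Q* = 222; post-tax Q = 189.6; deadweight loss = £437.4.
Market B: pre-tax P* = £32, Q* = 221; post-tax Q = 167; deadweight loss = £729.
Difference: £437.4 vs £729 → market B is larger by £291.6.

Market B, by £291.6.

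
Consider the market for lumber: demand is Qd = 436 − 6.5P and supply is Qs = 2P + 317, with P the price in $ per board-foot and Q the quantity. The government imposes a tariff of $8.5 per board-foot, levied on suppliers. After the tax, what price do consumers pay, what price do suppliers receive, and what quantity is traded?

Consumers pay $16; suppliers receive $7.5; quantity = 332.

Without the tax, 436 − 6.5P = 2P + 317 gives 8.5P = 119, so P* = $14 and Q* = 345.
With the tax collected from suppliers, supply shifts: Qs = 2(P − 8.5) + 317.
Solving gives Q = 332 with consumers paying $16 and suppliers receiving $7.5 (the $8.5 wedge).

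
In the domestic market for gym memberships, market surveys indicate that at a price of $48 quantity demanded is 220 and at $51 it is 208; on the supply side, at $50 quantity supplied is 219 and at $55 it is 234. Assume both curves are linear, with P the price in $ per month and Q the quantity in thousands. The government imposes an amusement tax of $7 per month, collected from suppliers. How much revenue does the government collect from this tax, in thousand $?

Demand slope: (208 − 220)/(51 − 48) = -4, so Qd = 412 − 4P.
Supply slope: (234 − 219)/(55 − 50) = 3, so Qs = 3P + 69.
Without the tax, 412 − 4P = 3P + 69 gives 7P = 343, so P* = $49 and Q* = 216.
With the tax collected from suppliers, supply shifts: Qs = 3(P − 7) + 69.
New equilibrium: consumers pay $52, suppliers receive $45, Q = 204. (Wedge: Pb − Ps = 7.)
Revenue = t · Q = 7 · 204 = $1428.

Tax revenue = $1428 thousand.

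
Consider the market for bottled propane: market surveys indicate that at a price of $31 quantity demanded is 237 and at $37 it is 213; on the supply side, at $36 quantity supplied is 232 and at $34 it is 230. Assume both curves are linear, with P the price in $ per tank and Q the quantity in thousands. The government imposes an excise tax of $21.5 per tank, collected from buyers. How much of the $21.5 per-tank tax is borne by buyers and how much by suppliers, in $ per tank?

Buyers bear $4.3 per tank; suppliers bear $17.2 per tank.

Demand slope: (213 − 237)/(37 − 31) = -4, so Qd = 361 − 4P.
Supply slope: (230 − 232)/(34 − 36) = 1, so Qs = P + 196.
Without the tax, 361 − 4P = P + 196 gives 5P = 165, so P* = $33 and Q* = 229.
With the tax collected from buyers, demand (in seller-price terms) shifts: Qd = 361 − 4(P + 21.5).
New equilibrium: buyers pay $37.3, suppliers receive $15.8, Q = 211.8. (Wedge: Pb − Ps = 21.5.)
Burden on buyers: $4.3; on suppliers: $17.2. (They sum to $21.5.)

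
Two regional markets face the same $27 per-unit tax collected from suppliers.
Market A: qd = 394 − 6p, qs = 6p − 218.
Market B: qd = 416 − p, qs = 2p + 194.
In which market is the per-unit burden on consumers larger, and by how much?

Market B, by $4.5.

Market A: pre-tax p* = $51, q* = 88; post-tax q = 7; per-unit burden on consumers = $13.5.
Market B: pre-tax p* = $74, q* = 342; post-tax q = 324; per-unit burden on consumers = $18.
Difference: $13.5 vs $18 → market B is larger by $4.5.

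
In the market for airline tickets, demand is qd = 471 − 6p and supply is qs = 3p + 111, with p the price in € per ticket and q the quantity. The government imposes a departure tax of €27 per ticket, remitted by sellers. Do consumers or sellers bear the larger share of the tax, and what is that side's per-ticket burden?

Before the tax: set 471 − 6p = 3p + 111 → p* = €40, q* = 231.
With the tax collected from sellers, supply shifts: qs = 3(p − 27) + 111.
New equilibrium: consumers pay €49, sellers receive €22, q = 177. (Wedge: pb − ps = 27.)
Per-ticket burden: consumers €9, sellers €18.
Sellers take the larger share because supply is less price-elastic here (demand slope 6 vs supply slope 3).
The less price-elastic side of the market bears the larger share of a per-unit tax.

Sellers bear the larger share: €18 per ticket.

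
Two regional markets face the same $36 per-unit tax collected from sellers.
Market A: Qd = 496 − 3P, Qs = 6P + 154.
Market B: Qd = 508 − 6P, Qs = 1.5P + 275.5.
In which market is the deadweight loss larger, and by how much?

Market A, by $518.4.

Market A: pre-tax P* = $38, Q* = 382; post-tax Q = 310; deadweight loss = $1296.
Market B: pre-tax P* = $31, Q* = 322; post-tax Q = 278.8; deadweight loss = $777.6.
Difference: $1296 vs $777.6 → market A is larger by $518.4.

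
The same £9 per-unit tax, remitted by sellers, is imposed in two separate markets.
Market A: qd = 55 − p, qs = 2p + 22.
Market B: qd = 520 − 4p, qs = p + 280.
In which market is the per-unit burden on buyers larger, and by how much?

Market A: pre-tax p* = £11, q* = 44; post-tax q = 38; per-unit burden on buyers = £6.
Market B: pre-tax p* = £48, q* = 328; post-tax q = 320.8; per-unit burden on buyers = £1.8.
Difference: £6 vs £1.8 → market A is larger by £4.2.

Market A, by £4.2.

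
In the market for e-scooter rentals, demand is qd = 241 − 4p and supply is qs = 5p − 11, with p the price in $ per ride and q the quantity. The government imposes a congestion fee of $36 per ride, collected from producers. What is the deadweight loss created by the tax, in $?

Deadweight loss = $1440.

Without the tax, 241 − 4p = 5p − 11 gives 9p = 252, so p* = $28 and q* = 129.
With the tax collected from producers, supply shifts: qs = 5(p − 36) − 11.
New equilibrium: buyers pay $48, producers receive $12, q = 49. (Wedge: pb − ps = 36.)
Quantity falls by |ΔQ| = |129 − 49| = 80.
DWL = ½ · t · |ΔQ| = ½ · 36 · 80 = $1440.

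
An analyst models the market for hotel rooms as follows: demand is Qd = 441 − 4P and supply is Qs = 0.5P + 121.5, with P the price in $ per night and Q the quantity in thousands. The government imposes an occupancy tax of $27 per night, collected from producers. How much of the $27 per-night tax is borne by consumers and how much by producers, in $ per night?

Consumers bear $3 per night; producers bear $24 per night.

Before the tax: set 441 − 4P = 0.5P + 121.5 → P* = $71, Q* = 157.
With the tax collected from producers, supply shifts: Qs = 0.5(P − 27) + 121.5.
Solving gives Q = 145 with consumers paying $74 and producers receiving $47 (the $27 wedge).
Burden on consumers: $3; on producers: $24. (They sum to $27.)
The less price-elastic side of the market bears the larger share of a per-unit tax.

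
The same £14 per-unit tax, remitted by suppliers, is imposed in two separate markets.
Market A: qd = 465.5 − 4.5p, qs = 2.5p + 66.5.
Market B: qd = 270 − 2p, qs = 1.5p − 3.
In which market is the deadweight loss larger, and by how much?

Market A, by £73.5.

Market A: pre-tax p* = £57, q* = 209; post-tax q = 186.5; deadweight loss = £157.5.
Market B: pre-tax p* = £78, q* = 114; post-tax q = 102; deadweight loss = £84.
Difference: £157.5 vs £84 → market A is larger by £73.5.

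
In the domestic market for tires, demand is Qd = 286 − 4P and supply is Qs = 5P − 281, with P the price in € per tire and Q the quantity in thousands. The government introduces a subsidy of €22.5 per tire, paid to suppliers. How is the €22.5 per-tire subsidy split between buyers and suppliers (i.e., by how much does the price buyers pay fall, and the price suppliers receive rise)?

Without the subsidy, 286 − 4P = 5P − 281 gives 9P = 567, so P* = €63 and Q* = 34.
With a per-unit subsidy paid to suppliers, each receives P + 22.5 per unit sold, so supply becomes Qs = 5(P + 22.5) − 281.
Solving gives Q = 84 with buyers paying €50.5 and suppliers receiving €73 (the €22.5 wedge).
Gain to buyers: €12.5; to suppliers: €10. (They sum to €22.5.)

Buyers gain €12.5 per tire; suppliers gain €10 per tire.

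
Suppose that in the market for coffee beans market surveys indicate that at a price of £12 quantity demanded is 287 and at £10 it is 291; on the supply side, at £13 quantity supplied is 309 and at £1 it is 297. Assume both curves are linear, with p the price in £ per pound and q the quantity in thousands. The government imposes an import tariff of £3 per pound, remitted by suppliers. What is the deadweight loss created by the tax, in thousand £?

Deadweight loss = £3 thousand.

Demand slope: (291 − 287)/(10 − 12) = -2, so qd = 311 − 2p.
Supply slope: (297 − 309)/(1 − 13) = 1, so qs = p + 296.
Before the tax: set 311 − 2p = p + 296 → p* = £5, q* = 301.
With the tax collected from suppliers, supply shifts: qs = (p − 3) + 296.
New equilibrium: buyers pay £6, suppliers receive £3, q = 299. (Wedge: pb − ps = 3.)
Quantity falls by |ΔQ| = |301 − 299| = 2.
DWL = ½ · t · |ΔQ| = ½ · 3 · 2 = £3.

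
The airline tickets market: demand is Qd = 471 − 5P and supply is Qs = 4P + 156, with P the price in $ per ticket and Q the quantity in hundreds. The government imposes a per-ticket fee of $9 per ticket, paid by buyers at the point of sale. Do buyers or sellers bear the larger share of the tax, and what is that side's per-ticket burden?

Without the tax, 471 − 5P = 4P + 156 gives 9P = 315, so P* = $35 and Q* = 296.
With the tax collected from buyers, demand (in seller-price terms) shifts: Qd = 471 − 5(P + 9).
New equilibrium: buyers pay $39, sellers receive $30, Q = 276. (Wedge: Pb − Ps = 9.)
Per-ticket burden: buyers $4, sellers $5.
Sellers take the larger share because supply is less price-elastic here (demand slope 5 vs supply slope 4).
The less price-elastic side of the market bears the larger share of a per-unit tax.

Sellers bear the larger share: $5 per ticket.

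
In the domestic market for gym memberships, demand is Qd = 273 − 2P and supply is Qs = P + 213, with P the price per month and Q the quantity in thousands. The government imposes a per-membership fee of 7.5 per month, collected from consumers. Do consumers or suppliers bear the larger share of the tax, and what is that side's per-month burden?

Before the tax: set 273 − 2P = P + 213 → P* = 20, Q* = 233.
With the tax collected from consumers, demand (in seller-price terms) shifts: Qd = 273 − 2(P + 7.5).
New equilibrium: consumers pay 22.5, suppliers receive 15, Q = 228. (Wedge: Pb − Ps = 7.5.)
Per-month burden: consumers 2.5, suppliers 5.
Suppliers take the larger share because supply is less price-elastic here (demand slope 2 vs supply slope 1).
The less price-elastic side of the market bears the larger share of a per-unit tax.

Suppliers bear the larger share: 5 per month.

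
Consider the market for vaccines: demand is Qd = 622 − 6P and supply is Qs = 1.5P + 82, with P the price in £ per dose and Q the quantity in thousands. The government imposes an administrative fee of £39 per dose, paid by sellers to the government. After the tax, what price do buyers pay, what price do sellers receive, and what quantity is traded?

Buyers pay £79.8; sellers receive £40.8; quantity = 143.2.

Before the tax: set 622 − 6P = 1.5P + 82 → P* = £72, Q* = 190.
With the tax collected from sellers, supply shifts: Qs = 1.5(P − 39) + 82.
Solving gives Q = 143.2 with buyers paying £79.8 and sellers receiving £40.8 (the £39 wedge).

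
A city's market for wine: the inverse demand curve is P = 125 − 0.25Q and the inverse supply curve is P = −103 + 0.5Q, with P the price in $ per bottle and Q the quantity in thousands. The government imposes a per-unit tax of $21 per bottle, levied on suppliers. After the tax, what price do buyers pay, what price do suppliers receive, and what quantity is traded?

Buyers pay $56; suppliers receive $35; quantity = 276.

Rewrite in direct form: Qd = 500 − 4P and Qs = 2P + 206.
Before the tax: set 500 − 4P = 2P + 206 → P* = $49, Q* = 304.
With the tax collected from suppliers, supply shifts: Qs = 2(P − 21) + 206.
Solving gives Q = 276 with buyers paying $56 and suppliers receiving $35 (the $21 wedge).
The less price-elastic side of the market bears the larger share of a per-unit tax.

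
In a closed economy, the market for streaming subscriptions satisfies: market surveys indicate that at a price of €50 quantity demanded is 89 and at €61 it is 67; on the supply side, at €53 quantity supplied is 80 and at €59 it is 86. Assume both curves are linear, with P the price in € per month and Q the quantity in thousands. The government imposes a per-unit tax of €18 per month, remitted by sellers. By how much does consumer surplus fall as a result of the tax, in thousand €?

Demand slope: (67 − 89)/(61 − 50) = -2, so Qd = 189 − 2P.
Supply slope: (86 − 80)/(59 − 53) = 1, so Qs = P + 27.
Without the tax, 189 − 2P = P + 27 gives 3P = 162, so P* = €54 and Q* = 81.
With the tax collected from sellers, supply shifts: Qs = (P − 18) + 27.
New equilibrium: consumers pay €60, sellers receive €42, Q = 69. (Wedge: Pb − Ps = 18.)
ΔCS is the trapezoid between Q = 69 and Q = 81 of height €6: ½ · (81 + 69) · 6 = €450.

Consumer surplus falls by €450 thousand.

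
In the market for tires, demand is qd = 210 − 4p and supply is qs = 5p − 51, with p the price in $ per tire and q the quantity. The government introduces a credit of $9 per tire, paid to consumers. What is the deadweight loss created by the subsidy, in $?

Without the subsidy, 210 − 4p = 5p − 51 gives 9p = 261, so p* = $29 and q* = 94.
With a per-unit subsidy paid to consumers, each effectively pays p − 9, so demand becomes qd = 210 − 4(p − 9).
New equilibrium: consumers pay $24, producers receive $33, q = 114. (Wedge: pb − ps = −9.)
Quantity rises by |ΔQ| = |94 − 114| = 20.
DWL = ½ · t · |ΔQ| = ½ · 9 · 20 = $90.

Deadweight loss = $90.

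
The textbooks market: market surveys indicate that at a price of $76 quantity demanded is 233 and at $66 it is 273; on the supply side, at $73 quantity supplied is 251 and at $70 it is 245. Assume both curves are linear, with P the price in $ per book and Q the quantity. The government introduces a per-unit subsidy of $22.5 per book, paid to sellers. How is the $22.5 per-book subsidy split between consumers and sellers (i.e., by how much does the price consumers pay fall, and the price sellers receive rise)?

Demand slope: (273 − 233)/(66 − 76) = -4, so Qd = 537 − 4P.
Supply slope: (245 − 251)/(70 − 73) = 2, so Qs = 2P + 105.
Without the subsidy, 537 − 4P = 2P + 105 gives 6P = 432, so P* = $72 and Q* = 249.
With a per-unit subsidy paid to sellers, each receives P + 22.5 per unit sold, so supply becomes Qs = 2(P + 22.5) + 105.
Solving gives Q = 279 with consumers paying $64.5 and sellers receiving $87 (the $22.5 wedge).
Gain to consumers: $7.5; to sellers: $15. (They sum to $22.5.)

Consumers gain $7.5 per book; sellers gain $15 per book.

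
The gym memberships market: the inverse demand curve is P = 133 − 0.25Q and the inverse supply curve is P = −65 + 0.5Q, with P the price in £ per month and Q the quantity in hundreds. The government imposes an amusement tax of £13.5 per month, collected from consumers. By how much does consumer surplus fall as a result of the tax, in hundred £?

Consumer surplus falls by £1147.5 hundred.

Rewrite in direct form: Qd = 532 − 4P and Qs = 2P + 130.
Before the tax: set 532 − 4P = 2P + 130 → P* = £67, Q* = 264.
With the tax collected from consumers, demand (in seller-price terms) shifts: Qd = 532 − 4(P + 13.5).
New equilibrium: consumers pay £71.5, suppliers receive £58, Q = 246. (Wedge: Pb − Ps = 13.5.)
ΔCS is the trapezoid between Q = 246 and Q = 264 of height £4.5: ½ · (264 + 246) · 4.5 = £1147.5.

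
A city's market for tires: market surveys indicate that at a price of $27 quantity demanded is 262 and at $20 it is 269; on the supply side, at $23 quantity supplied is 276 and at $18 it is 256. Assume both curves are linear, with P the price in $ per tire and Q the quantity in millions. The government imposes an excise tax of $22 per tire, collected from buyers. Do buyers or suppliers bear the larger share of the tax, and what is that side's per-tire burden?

Demand slope: (269 − 262)/(20 − 27) = -1, so Qd = 289 − P.
Supply slope: (256 − 276)/(18 − 23) = 4, so Qs = 4P + 184.
Without the tax, 289 − P = 4P + 184 gives 5P = 105, so P* = $21 and Q* = 268.
With the tax collected from buyers, demand (in seller-price terms) shifts: Qd = 289 − (P + 22).
Solving gives Q = 250.4 with buyers paying $38.6 and suppliers receiving $16.6 (the $22 wedge).
Per-tire burden: buyers $17.6, suppliers $4.4.
Buyers take the larger share because demand is less price-elastic here (demand slope 1 vs supply slope 4).
The less price-elastic side of the market bears the larger share of a per-unit tax.

Buyers bear the larger share: $17.6 per tire.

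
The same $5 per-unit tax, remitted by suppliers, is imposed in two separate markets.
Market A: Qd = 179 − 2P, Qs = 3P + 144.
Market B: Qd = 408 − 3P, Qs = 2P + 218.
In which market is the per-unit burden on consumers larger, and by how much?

Market A, by $1.

Market A: pre-tax P* = $7, Q* = 165; post-tax Q = 159; per-unit burden on consumers = $3.
Market B: pre-tax P* = $38, Q* = 294; post-tax Q = 288; per-unit burden on consumers = $2.
Difference: $3 vs $2 → market A is larger by $1.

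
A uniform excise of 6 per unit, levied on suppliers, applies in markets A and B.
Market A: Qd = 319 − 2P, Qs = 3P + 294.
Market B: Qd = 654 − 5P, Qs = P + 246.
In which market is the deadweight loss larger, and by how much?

Market A, by 6.6.

Market A: pre-tax P* = 5, Q* = 309; post-tax Q = 301.8; deadweight loss = 21.6.
Market B: pre-tax P* = 68, Q* = 314; post-tax Q = 309; deadweight loss = 15.
Difference: 21.6 vs 15 → market A is larger by 6.6.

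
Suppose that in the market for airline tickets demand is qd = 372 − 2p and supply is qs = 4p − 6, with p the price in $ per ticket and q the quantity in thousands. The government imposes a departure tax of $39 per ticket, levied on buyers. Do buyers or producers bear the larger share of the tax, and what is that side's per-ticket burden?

Buyers bear the larger share: $26 per ticket.

Without the tax, 372 − 2p = 4p − 6 gives 6p = 378, so p* = $63 and q* = 246.
With the tax collected from buyers, demand (in seller-price terms) shifts: qd = 372 − 2(p + 39).
Solving gives q = 194 with buyers paying $89 and producers receiving $50 (the $39 wedge).
Per-ticket burden: buyers $26, producers $13.
Buyers take the larger share because demand is less price-elastic here (demand slope 2 vs supply slope 4).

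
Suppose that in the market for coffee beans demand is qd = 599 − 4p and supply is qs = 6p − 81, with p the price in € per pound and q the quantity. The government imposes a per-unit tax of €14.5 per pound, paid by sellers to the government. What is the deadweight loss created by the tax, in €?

Deadweight loss = €252.3.

Before the tax: set 599 − 4p = 6p − 81 → p* = €68, q* = 327.
With the tax collected from sellers, supply shifts: qs = 6(p − 14.5) − 81.
Solving gives q = 292.2 with buyers paying €76.7 and sellers receiving €62.2 (the €14.5 wedge).
Quantity falls by |ΔQ| = |327 − 292.2| = 34.8.
DWL = ½ · t · |ΔQ| = ½ · 14.5 · 34.8 = €252.3.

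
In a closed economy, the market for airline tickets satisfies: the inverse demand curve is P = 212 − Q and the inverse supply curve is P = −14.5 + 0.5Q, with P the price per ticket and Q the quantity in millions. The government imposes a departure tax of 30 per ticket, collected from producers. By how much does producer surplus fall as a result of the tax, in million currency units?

Inverting to Q(P) form: Qd = 212 − P; Qs = 2P + 29.
Before the tax: set 212 − P = 2P + 29 → P* = 61, Q* = 151.
With the tax collected from producers, supply shifts: Qs = 2(P − 30) + 29.
Solving gives Q = 131 with buyers paying 81 and producers receiving 51 (the 30 wedge).
ΔPS is the trapezoid between Q = 131 and Q = 151 of height 10: ½ · (151 + 131) · 10 = 1410.

Producer surplus falls by 1410 million.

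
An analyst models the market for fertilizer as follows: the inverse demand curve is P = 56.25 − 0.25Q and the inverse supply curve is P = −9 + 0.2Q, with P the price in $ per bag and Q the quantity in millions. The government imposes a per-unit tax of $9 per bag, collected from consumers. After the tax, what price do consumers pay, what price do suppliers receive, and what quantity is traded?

Rewrite in direct form: Qd = 225 − 4P and Qs = 5P + 45.
Before the tax: set 225 − 4P = 5P + 45 → P* = $20, Q* = 145.
With the tax collected from consumers, demand (in seller-price terms) shifts: Qd = 225 − 4(P + 9).
New equilibrium: consumers pay $25, suppliers receive $16, Q = 125. (Wedge: Pb − Ps = 9.)

Consumers pay $25; suppliers receive $16; quantity = 125.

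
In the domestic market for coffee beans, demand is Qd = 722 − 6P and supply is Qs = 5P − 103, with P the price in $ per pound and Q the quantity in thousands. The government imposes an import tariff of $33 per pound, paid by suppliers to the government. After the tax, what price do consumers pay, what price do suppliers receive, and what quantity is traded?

Before the tax: set 722 − 6P = 5P − 103 → P* = $75, Q* = 272.
With the tax collected from suppliers, supply shifts: Qs = 5(P − 33) − 103.
New equilibrium: consumers pay $90, suppliers receive $57, Q = 182. (Wedge: Pb − Ps = 33.)

Consumers pay $90; suppliers receive $57; quantity = 182.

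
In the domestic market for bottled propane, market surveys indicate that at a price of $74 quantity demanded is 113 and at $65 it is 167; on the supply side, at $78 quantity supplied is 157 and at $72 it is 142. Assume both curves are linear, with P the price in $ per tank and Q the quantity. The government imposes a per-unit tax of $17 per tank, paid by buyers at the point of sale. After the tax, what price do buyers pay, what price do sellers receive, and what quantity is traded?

Demand slope: (167 − 113)/(65 − 74) = -6, so Qd = 557 − 6P.
Supply slope: (142 − 157)/(72 − 78) = 2.5, so Qs = 2.5P − 38.
Without the tax, 557 − 6P = 2.5P − 38 gives 8.5P = 595, so P* = $70 and Q* = 137.
With the tax collected from buyers, demand (in seller-price terms) shifts: Qd = 557 − 6(P + 17).
New equilibrium: buyers pay $75, sellers receive $58, Q = 107. (Wedge: Pb − Ps = 17.)

Buyers pay $75; sellers receive $58; quantity = 107.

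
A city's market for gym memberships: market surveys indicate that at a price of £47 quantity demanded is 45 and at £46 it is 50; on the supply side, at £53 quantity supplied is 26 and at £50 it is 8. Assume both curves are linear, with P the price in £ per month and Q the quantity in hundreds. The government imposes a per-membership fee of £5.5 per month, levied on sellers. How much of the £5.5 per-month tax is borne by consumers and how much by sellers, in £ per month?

Demand slope: (50 − 45)/(46 − 47) = -5, so Qd = 280 − 5P.
Supply slope: (8 − 26)/(50 − 53) = 6, so Qs = 6P − 292.
Without the tax, 280 − 5P = 6P − 292 gives 11P = 572, so P* = £52 and Q* = 20.
With the tax collected from sellers, supply shifts: Qs = 6(P − 5.5) − 292.
Solving gives Q = 5 with consumers paying £55 and sellers receiving £49.5 (the £5.5 wedge).
Burden on consumers: £3; on sellers: £2.5. (They sum to £5.5.)
The less price-elastic side of the market bears the larger share of a per-unit tax.

Consumers bear £3 per month; sellers bear £2.5 per month.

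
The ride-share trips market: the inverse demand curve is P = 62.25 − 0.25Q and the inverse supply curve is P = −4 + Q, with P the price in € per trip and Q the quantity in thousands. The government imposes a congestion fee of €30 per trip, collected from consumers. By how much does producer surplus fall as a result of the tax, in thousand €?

Rewrite in direct form: Qd = 249 − 4P and Qs = P + 4.
Before the tax: set 249 − 4P = P + 4 → P* = €49, Q* = 53.
With the tax collected from consumers, demand (in seller-price terms) shifts: Qd = 249 − 4(P + 30).
New equilibrium: consumers pay €55, sellers receive €25, Q = 29. (Wedge: Pb − Ps = 30.)
ΔPS is the trapezoid between Q = 29 and Q = 53 of height €24: ½ · (53 + 29) · 24 = €984.

Producer surplus falls by €984 thousand.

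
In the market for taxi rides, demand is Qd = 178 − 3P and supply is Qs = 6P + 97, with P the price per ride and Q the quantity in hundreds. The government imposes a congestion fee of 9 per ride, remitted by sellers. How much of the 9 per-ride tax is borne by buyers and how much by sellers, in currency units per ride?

Buyers bear 6 per ride; sellers bear 3 per ride.

Before the tax: set 178 − 3P = 6P + 97 → P* = 9, Q* = 151.
With the tax collected from sellers, supply shifts: Qs = 6(P − 9) + 97.
Solving gives Q = 133 with buyers paying 15 and sellers receiving 6 (the 9 wedge).
Burden on buyers: 6; on sellers: 3. (They sum to 9.)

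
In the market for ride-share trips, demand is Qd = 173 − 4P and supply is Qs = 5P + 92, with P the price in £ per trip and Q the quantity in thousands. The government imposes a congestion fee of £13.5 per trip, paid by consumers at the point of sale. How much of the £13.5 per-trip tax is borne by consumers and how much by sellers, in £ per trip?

Consumers bear £7.5 per trip; sellers bear £6 per trip.

Without the tax, 173 − 4P = 5P + 92 gives 9P = 81, so P* = £9 and Q* = 137.
With the tax collected from consumers, demand (in seller-price terms) shifts: Qd = 173 − 4(P + 13.5).
New equilibrium: consumers pay £16.5, sellers receive £3, Q = 107. (Wedge: Pb − Ps = 13.5.)
Burden on consumers: £7.5; on sellers: £6. (They sum to £13.5.)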